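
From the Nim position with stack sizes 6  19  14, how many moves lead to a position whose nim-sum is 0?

1

In binary:
  00110  (6)
  10011  (19)
  01110  (14)
  -----
  11011  (27)
The overall nim-sum is X = 27. A stack of size p has a winning move iff p XOR X < p (reduce it to p XOR X).
  6: 6 XOR 27 = 29 ≥ 6 — no move.
  19: 19 XOR 27 = 8 < 19 — winning move (to 8).
  14: 14 XOR 27 = 21 ≥ 14 — no move.
That gives 1 winning move.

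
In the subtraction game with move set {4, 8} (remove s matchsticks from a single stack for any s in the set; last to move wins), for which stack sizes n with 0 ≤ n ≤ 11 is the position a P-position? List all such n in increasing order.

0, 1, 2, 3

Build the Grundy sequence with g(k) = mex{g(k−s) : s ∈ {4, 8}, s ≤ k}:
k:     0  1  2  3  4  5  6  7  8  9 10 11
g(k):  0  0  0  0  1  1  1  1  2  2  2  2
The P-positions (g = 0) in 0..11 are 0, 1, 2, 3.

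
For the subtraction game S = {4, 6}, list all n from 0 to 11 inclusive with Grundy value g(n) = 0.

Build the Grundy sequence with g(k) = mex{g(k−s) : s ∈ {4, 6}, s ≤ k}:
g(0) = mex{} = 0
g(1) = mex{} = 0
g(2) = mex{} = 0
g(3) = mex{} = 0
g(4) = mex{0} = 1
g(5) = mex{0} = 1
g(6) = mex{0} = 1
g(7) = mex{0} = 1
g(8) = mex{0,1} = 2
g(9) = mex{0,1} = 2
g(10) = mex{1} = 0
g(11) = mex{1} = 0
The P-positions (g = 0) in 0..11 are 0, 1, 2, 3, 10, 11.

0, 1, 2, 3, 10, 11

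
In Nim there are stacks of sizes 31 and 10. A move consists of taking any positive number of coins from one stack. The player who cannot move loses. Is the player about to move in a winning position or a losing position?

Write each in binary and XOR column by column:
  11111  (31)
  01010  (10)
  -----
  10101  (21)
The nim-sum is 21 ≠ 0, so this is an N-position: the player to move can win.

Winning position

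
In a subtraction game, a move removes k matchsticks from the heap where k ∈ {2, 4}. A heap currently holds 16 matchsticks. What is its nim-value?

Build the Grundy sequence with g(k) = mex{g(k−s) : s ∈ {2, 4}, s ≤ k}:
k:     0  1  2  3  4  5  6  7  8  9 10 11 12 13 14 15 16
g(k):  0  0  1  1  2  2  0  0  1  1  2  2  0  0  1  1  2
So g(16) = 2.

2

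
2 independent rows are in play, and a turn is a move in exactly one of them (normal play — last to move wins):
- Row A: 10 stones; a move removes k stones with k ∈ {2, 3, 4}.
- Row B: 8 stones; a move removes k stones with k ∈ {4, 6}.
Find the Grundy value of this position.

0

Grundy values for row A (subtraction set {2, 3, 4}):
g(0) = mex{} = 0
g(1) = mex{} = 0
g(2) = mex{0} = 1
g(3) = mex{0} = 1
g(4) = mex{0,1} = 2
g(5) = mex{0,1} = 2
g(6) = mex{1,2} = 0
g(7) = mex{1,2} = 0
g(8) = mex{0,2} = 1
g(9) = mex{0,2} = 1
g(10) = mex{0,1} = 2
So g(10) = 2.
For row B, compute g(0), g(1), … with moves {4, 6}:
g(0) = mex{} = 0
g(1) = mex{} = 0
g(2) = mex{} = 0
g(3) = mex{} = 0
g(4) = mex{0} = 1
g(5) = mex{0} = 1
g(6) = mex{0} = 1
g(7) = mex{0} = 1
g(8) = mex{0,1} = 2
So g(8) = 2.
By the Sprague-Grundy theorem, the Grundy value of a sum of independent games is the XOR of the component values.
Combined value = 2 XOR 2 = 0.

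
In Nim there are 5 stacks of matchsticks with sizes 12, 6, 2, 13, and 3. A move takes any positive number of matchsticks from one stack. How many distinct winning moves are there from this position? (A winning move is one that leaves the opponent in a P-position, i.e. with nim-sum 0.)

3

In binary:
  1100  (12)
  0110  (6)
  0010  (2)
  1101  (13)
  0011  (3)
  ----
  0110  (6)
The overall nim-sum is X = 6. A stack of size p has a winning move iff p XOR X < p (reduce it to p XOR X).
  12: 12 XOR 6 = 10 < 12 — winning move (to 10).
  6: 6 XOR 6 = 0 < 6 — winning move (to 0).
  2: 2 XOR 6 = 4 ≥ 2 — no move.
  13: 13 XOR 6 = 11 < 13 — winning move (to 11).
  3: 3 XOR 6 = 5 ≥ 3 — no move.
That gives 3 winning moves.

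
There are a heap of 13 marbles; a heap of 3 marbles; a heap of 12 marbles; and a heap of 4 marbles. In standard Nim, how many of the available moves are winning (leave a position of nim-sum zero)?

3

Bitwise XOR of the heap sizes:
  1101  (13)
  0011  (3)
  1100  (12)
  0100  (4)
  ----
  0110  (6)
The overall nim-sum is X = 6. A heap of size p has a winning move iff p XOR X < p (reduce it to p XOR X).
  13: 13 XOR 6 = 11 < 13 — winning move (to 11).
  3: 3 XOR 6 = 5 ≥ 3 — no move.
  12: 12 XOR 6 = 10 < 12 — winning move (to 10).
  4: 4 XOR 6 = 2 < 4 — winning move (to 2).
That gives 3 winning moves.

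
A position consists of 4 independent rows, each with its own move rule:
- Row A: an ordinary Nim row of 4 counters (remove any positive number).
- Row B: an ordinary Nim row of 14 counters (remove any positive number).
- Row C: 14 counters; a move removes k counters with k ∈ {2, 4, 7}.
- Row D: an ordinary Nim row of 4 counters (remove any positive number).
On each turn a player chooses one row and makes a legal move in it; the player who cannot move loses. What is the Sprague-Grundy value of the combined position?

15

Row A is a plain Nim row of size 4, so its Grundy value is 4.
Row B is a plain Nim row of size 14, so its Grundy value is 14.
Grundy values for row C (subtraction set {2, 4, 7}):
k:     0  1  2  3  4  5  6  7  8  9 10 11 12 13 14
g(k):  0  0  1  1  2  2  0  3  1  0  2  1  0  2  1
So g(14) = 1.
Row D is a plain Nim row of size 4, so its Grundy value is 4.
The value of a disjunctive sum is the nim-sum of the parts.
Combined value = 4 XOR 14 XOR 1 XOR 4 = 15.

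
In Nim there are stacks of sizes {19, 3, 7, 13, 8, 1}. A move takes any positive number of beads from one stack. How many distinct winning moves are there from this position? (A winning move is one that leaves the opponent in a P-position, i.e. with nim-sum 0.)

1

Compute the nim-sum pairwise:
19 ⊕ 3 = 16
16 ⊕ 7 = 23
23 ⊕ 13 = 26
26 ⊕ 8 = 18
18 ⊕ 1 = 19
The overall nim-sum is X = 19. A stack of size p has a winning move iff p XOR X < p (reduce it to p XOR X).
  19: 19 XOR 19 = 0 < 19 — winning move (to 0).
  3: 3 XOR 19 = 16 ≥ 3 — no move.
  7: 7 XOR 19 = 20 ≥ 7 — no move.
  13: 13 XOR 19 = 30 ≥ 13 — no move.
  8: 8 XOR 19 = 27 ≥ 8 — no move.
  1: 1 XOR 19 = 18 ≥ 1 — no move.
That gives 1 winning move.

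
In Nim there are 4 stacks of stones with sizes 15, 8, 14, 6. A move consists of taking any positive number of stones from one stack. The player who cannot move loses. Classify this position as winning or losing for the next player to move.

Nim-sum: 15 XOR 8 XOR 14 XOR 6 = 15.
The nim-sum is 15 ≠ 0, so this is an N-position: the player to move can win.

Winning position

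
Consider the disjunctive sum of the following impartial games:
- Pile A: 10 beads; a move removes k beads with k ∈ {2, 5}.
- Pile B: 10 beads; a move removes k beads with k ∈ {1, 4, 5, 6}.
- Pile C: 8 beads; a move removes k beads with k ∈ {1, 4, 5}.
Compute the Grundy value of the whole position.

Grundy values for pile A (subtraction set {2, 5}):
g(0) = mex{} = 0
g(1) = mex{} = 0
g(2) = mex{0} = 1
g(3) = mex{0} = 1
g(4) = mex{1} = 0
g(5) = mex{0,1} = 2
g(6) = mex{0} = 1
g(7) = mex{1,2} = 0
g(8) = mex{1} = 0
g(9) = mex{0} = 1
g(10) = mex{0,2} = 1
So g(10) = 1.
Grundy values for pile B (subtraction set {1, 4, 5, 6}):
g(0) = mex{} = 0
g(1) = mex{0} = 1
g(2) = mex{1} = 0
g(3) = mex{0} = 1
g(4) = mex{0,1} = 2
g(5) = mex{0,1,2} = 3
g(6) = mex{0,1,3} = 2
g(7) = mex{0,1,2} = 3
g(8) = mex{0,1,2,3} = 4
g(9) = mex{1,2,3,4} = 0
g(10) = mex{0,2,3} = 1
So g(10) = 1.
For pile C, compute g(0), g(1), … with moves {1, 4, 5}:
g(0) = mex{} = 0
g(1) = mex{0} = 1
g(2) = mex{1} = 0
g(3) = mex{0} = 1
g(4) = mex{0,1} = 2
g(5) = mex{0,1,2} = 3
g(6) = mex{0,1,3} = 2
g(7) = mex{0,1,2} = 3
g(8) = mex{1,2,3} = 0
So g(8) = 0.
By the Sprague-Grundy theorem, the Grundy value of a sum of independent games is the XOR of the component values.
Combined value = 1 XOR 1 XOR 0 = 0.

0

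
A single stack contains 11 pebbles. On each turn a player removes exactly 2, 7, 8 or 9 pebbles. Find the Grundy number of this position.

Grundy values for subtraction set {2, 7, 8, 9}:
k:     0  1  2  3  4  5  6  7  8  9 10 11
g(k):  0  0  1  1  0  0  1  1  2  2  3  3
So g(11) = 3.

3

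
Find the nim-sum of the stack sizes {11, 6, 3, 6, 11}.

3

Nim-sum: 11 XOR 6 XOR 3 XOR 6 XOR 11 = 3.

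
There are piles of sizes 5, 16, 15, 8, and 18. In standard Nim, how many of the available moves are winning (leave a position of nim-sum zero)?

0

Bitwise XOR of the heap sizes:
  00101  (5)
  10000  (16)
  01111  (15)
  01000  (8)
  10010  (18)
  -----
  00000  (0)
The nim-sum is already 0, so every move leaves a nonzero nim-sum — there are no winning moves.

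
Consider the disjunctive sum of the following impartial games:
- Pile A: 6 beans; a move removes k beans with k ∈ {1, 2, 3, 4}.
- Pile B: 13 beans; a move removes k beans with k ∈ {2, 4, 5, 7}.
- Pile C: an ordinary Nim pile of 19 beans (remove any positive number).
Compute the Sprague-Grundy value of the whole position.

16

Grundy values for pile A (subtraction set {1, 2, 3, 4}):
k:     0  1  2  3  4  5  6
g(k):  0  1  2  3  4  0  1
So g(6) = 1.
For pile B, compute g(0), g(1), … with moves {2, 4, 5, 7}:
g(0) = mex{} = 0
g(1) = mex{} = 0
g(2) = mex{0} = 1
g(3) = mex{0} = 1
g(4) = mex{0,1} = 2
g(5) = mex{0,1} = 2
g(6) = mex{0,1,2} = 3
g(7) = mex{0,1,2} = 3
g(8) = mex{0,1,2,3} = 4
g(9) = mex{1,2,3} = 0
g(10) = mex{1,2,3,4} = 0
g(11) = mex{0,2,3} = 1
g(12) = mex{0,2,3,4} = 1
g(13) = mex{0,1,3,4} = 2
So g(13) = 2.
Pile C is a plain Nim pile of size 19, so its Grundy value is 19.
The value of a disjunctive sum is the nim-sum of the parts.
Combined value = 1 XOR 2 XOR 19 = 16.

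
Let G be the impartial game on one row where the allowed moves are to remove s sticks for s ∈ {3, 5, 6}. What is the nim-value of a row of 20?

0

Build the Grundy sequence with g(k) = mex{g(k−s) : s ∈ {3, 5, 6}, s ≤ k}:
k:     0  1  2  3  4  5  6  7  8  9 10 11 12 13 14 15 16 17 18 19 20
g(k):  0  0  0  1  1  1  2  2  2  0  0  0  1  1  1  2  2  2  0  0  0
So g(20) = 0.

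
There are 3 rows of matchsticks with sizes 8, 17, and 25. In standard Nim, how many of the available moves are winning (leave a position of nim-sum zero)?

In binary:
  01000  (8)
  10001  (17)
  11001  (25)
  -----
  00000  (0)
The nim-sum is already 0, so every move leaves a nonzero nim-sum — there are no winning moves.

0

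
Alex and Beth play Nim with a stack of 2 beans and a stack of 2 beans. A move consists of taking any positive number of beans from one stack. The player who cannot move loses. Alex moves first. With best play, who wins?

Beth wins

Bitwise XOR of the heap sizes:
  10  (2)
  10  (2)
  --
  00  (0)
The nim-sum is 0, so this is a P-position: the player to move is in a losing position under optimal play; Alex is about to move from it and so loses — Beth wins.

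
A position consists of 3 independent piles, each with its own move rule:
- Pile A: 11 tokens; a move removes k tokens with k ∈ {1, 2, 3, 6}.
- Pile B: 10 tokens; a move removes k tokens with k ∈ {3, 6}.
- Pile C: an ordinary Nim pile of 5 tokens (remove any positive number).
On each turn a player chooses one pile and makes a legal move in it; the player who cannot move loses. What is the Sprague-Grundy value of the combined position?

Build the Grundy sequence for pile A with g(k) = mex{g(k−s) : s ∈ {1, 2, 3, 6}, s ≤ k}:
g(0) = mex{} = 0
g(1) = mex{0} = 1
g(2) = mex{0,1} = 2
g(3) = mex{0,1,2} = 3
g(4) = mex{1,2,3} = 0
g(5) = mex{0,2,3} = 1
g(6) = mex{0,1,3} = 2
g(7) = mex{0,1,2} = 3
g(8) = mex{1,2,3} = 0
g(9) = mex{0,2,3} = 1
g(10) = mex{0,1,3} = 2
g(11) = mex{0,1,2} = 3
So g(11) = 3.
For pile B, compute g(0), g(1), … with moves {3, 6}:
g(0) = mex{} = 0
g(1) = mex{} = 0
g(2) = mex{} = 0
g(3) = mex{0} = 1
g(4) = mex{0} = 1
g(5) = mex{0} = 1
g(6) = mex{0,1} = 2
g(7) = mex{0,1} = 2
g(8) = mex{0,1} = 2
g(9) = mex{1,2} = 0
g(10) = mex{1,2} = 0
So g(10) = 0.
Pile C is a plain Nim pile of size 5, so its Grundy value is 5.
By the Sprague-Grundy theorem, the Grundy value of a sum of independent games is the XOR of the component values.
Combined value = 3 XOR 0 XOR 5 = 6.

6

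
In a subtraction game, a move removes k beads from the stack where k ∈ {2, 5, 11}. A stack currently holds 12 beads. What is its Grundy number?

2

Grundy values for subtraction set {2, 5, 11}:
k:     0  1  2  3  4  5  6  7  8  9 10 11 12
g(k):  0  0  1  1  0  2  1  0  0  1  1  2  2
So g(12) = 2.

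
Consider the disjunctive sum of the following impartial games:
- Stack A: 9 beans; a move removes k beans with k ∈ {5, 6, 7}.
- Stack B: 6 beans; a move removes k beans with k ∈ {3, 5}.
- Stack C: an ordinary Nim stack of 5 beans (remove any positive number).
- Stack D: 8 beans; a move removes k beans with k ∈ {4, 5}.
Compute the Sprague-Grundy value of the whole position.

4

For stack A, compute g(0), g(1), … with moves {5, 6, 7}:
k:     0  1  2  3  4  5  6  7  8  9
g(k):  0  0  0  0  0  1  1  1  1  1
So g(9) = 1.
Grundy values for stack B (subtraction set {3, 5}):
k:     0  1  2  3  4  5  6
g(k):  0  0  0  1  1  1  2
So g(6) = 2.
Stack C is a plain Nim stack of size 5, so its Grundy value is 5.
Grundy values for stack D (subtraction set {4, 5}):
k:     0  1  2  3  4  5  6  7  8
g(k):  0  0  0  0  1  1  1  1  2
So g(8) = 2.
The value of a disjunctive sum is the nim-sum of the parts.
Combined value = 1 XOR 2 XOR 5 XOR 2 = 4.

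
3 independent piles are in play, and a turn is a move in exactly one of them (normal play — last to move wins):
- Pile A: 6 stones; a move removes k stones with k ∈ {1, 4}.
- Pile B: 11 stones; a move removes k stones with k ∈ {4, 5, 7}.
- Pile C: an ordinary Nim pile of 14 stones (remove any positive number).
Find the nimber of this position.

15

Grundy values for pile A (subtraction set {1, 4}):
g(0) = mex{} = 0
g(1) = mex{0} = 1
g(2) = mex{1} = 0
g(3) = mex{0} = 1
g(4) = mex{0,1} = 2
g(5) = mex{1,2} = 0
g(6) = mex{0} = 1
So g(6) = 1.
Build the Grundy sequence for pile B with g(k) = mex{g(k−s) : s ∈ {4, 5, 7}, s ≤ k}:
k:     0  1  2  3  4  5  6  7  8  9 10 11
g(k):  0  0  0  0  1  1  1  1  2  2  2  0
So g(11) = 0.
Pile C is a plain Nim pile of size 14, so its Grundy value is 14.
The value of a disjunctive sum is the nim-sum of the parts.
Combined value = 1 ⊕ 0 ⊕ 14 = 15.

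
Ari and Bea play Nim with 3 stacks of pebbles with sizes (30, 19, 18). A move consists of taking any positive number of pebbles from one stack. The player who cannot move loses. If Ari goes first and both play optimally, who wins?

Compute the nim-sum pairwise:
30 ⊕ 19 = 13
13 ⊕ 18 = 31
The nim-sum is 31 ≠ 0, so this is an N-position: the player to move can win; Ari has a winning move.

Ari wins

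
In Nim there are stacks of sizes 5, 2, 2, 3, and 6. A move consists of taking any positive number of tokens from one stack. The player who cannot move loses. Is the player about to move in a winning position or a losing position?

Losing position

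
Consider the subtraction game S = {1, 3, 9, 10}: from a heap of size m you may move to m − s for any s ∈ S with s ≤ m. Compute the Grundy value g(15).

3

Compute g(0), g(1), … for moves {1, 3, 9, 10}:
k:     0  1  2  3  4  5  6  7  8  9 10 11 12 13 14 15
g(k):  0  1  0  1  0  1  0  1  0  1  2  3  2  3  2  3
So g(15) = 3.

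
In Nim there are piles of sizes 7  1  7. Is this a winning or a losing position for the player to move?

Compute the nim-sum pairwise:
7 XOR 1 = 6
6 XOR 7 = 1
The nim-sum is 1 ≠ 0, so this is an N-position: the player to move can win.

Winning position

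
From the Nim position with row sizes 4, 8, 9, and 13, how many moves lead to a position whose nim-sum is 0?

3

Compute the nim-sum pairwise:
4 ⊕ 8 = 12
12 ⊕ 9 = 5
5 ⊕ 13 = 8
The overall nim-sum is X = 8. A row of size p has a winning move iff p XOR X < p (reduce it to p XOR X).
  4: 4 XOR 8 = 12 ≥ 4 — no move.
  8: 8 XOR 8 = 0 < 8 — winning move (to 0).
  9: 9 XOR 8 = 1 < 9 — winning move (to 1).
  13: 13 XOR 8 = 5 < 13 — winning move (to 5).
That gives 3 winning moves.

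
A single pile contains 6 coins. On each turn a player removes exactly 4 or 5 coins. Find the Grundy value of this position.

1

Build the Grundy sequence with g(k) = mex{g(k−s) : s ∈ {4, 5}, s ≤ k}:
k:     0  1  2  3  4  5  6
g(k):  0  0  0  0  1  1  1
So g(6) = 1.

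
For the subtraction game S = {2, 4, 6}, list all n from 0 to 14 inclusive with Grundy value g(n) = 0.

0, 1, 8, 9

Grundy values for subtraction set {2, 4, 6}:
g(0) = mex{} = 0
g(1) = mex{} = 0
g(2) = mex{0} = 1
g(3) = mex{0} = 1
g(4) = mex{0,1} = 2
g(5) = mex{0,1} = 2
g(6) = mex{0,1,2} = 3
g(7) = mex{0,1,2} = 3
g(8) = mex{1,2,3} = 0
g(9) = mex{1,2,3} = 0
g(10) = mex{0,2,3} = 1
g(11) = mex{0,2,3} = 1
g(12) = mex{0,1,3} = 2
g(13) = mex{0,1,3} = 2
g(14) = mex{0,1,2} = 3
The P-positions (g = 0) in 0..14 are 0, 1, 8, 9.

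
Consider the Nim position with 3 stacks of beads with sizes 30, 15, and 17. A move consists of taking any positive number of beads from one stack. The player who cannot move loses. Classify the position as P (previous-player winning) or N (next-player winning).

P-position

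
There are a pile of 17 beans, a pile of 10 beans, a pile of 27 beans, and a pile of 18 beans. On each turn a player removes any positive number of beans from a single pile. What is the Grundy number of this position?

18

Compute the nim-sum pairwise:
17 ^ 10 = 27
27 ^ 27 = 0
0 ^ 18 = 18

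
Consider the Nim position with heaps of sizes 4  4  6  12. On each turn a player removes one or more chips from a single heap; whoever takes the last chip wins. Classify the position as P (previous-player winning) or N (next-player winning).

Compute the nim-sum pairwise:
4 ^ 4 = 0
0 ^ 6 = 6
6 ^ 12 = 10
The nim-sum is 10 ≠ 0, so this is an N-position: the player to move can win.

N-position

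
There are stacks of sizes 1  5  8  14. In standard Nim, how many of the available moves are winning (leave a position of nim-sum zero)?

Nim-sum: 1 ^ 5 ^ 8 ^ 14 = 2.
The overall nim-sum is X = 2. A stack of size p has a winning move iff p XOR X < p (reduce it to p XOR X).
  1: 1 XOR 2 = 3 ≥ 1 — no move.
  5: 5 XOR 2 = 7 ≥ 5 — no move.
  8: 8 XOR 2 = 10 ≥ 8 — no move.
  14: 14 XOR 2 = 12 < 14 — winning move (to 12).
That gives 1 winning move.

1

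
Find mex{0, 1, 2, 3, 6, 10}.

The values 0, 1, 2, 3 are all present; 4 is the first non-negative integer missing from the set.

4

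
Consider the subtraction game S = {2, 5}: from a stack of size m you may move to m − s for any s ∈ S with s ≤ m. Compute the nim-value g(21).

0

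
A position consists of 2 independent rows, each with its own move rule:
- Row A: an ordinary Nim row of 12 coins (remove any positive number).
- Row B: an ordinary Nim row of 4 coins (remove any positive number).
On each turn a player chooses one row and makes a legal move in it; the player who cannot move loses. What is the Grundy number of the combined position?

Row A is a plain Nim row of size 12, so its Grundy value is 12.
Row B is a plain Nim row of size 4, so its Grundy value is 4.
By the Sprague-Grundy theorem, the Grundy value of a sum of independent games is the XOR of the component values.
Combined value = 12 ⊕ 4 = 8.

8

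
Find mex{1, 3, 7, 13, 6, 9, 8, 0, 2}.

4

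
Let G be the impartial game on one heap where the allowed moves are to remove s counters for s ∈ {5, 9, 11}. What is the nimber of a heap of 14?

Compute g(0), g(1), … for moves {5, 9, 11}:
g(0) = mex{} = 0
g(1) = mex{} = 0
g(2) = mex{} = 0
g(3) = mex{} = 0
g(4) = mex{} = 0
g(5) = mex{0} = 1
g(6) = mex{0} = 1
g(7) = mex{0} = 1
g(8) = mex{0} = 1
g(9) = mex{0} = 1
g(10) = mex{0,1} = 2
g(11) = mex{0,1} = 2
g(12) = mex{0,1} = 2
g(13) = mex{0,1} = 2
g(14) = mex{0,1} = 2
So g(14) = 2.

2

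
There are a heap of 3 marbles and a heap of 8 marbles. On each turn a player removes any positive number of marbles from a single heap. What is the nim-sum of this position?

Compute the nim-sum pairwise:
3 XOR 8 = 11

11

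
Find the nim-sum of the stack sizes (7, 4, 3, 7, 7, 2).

Compute the nim-sum pairwise:
7 ⊕ 4 = 3
3 ⊕ 3 = 0
0 ⊕ 7 = 7
7 ⊕ 7 = 0
0 ⊕ 2 = 2

2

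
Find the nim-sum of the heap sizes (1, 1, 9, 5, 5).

9

In binary:
  0001  (1)
  0001  (1)
  1001  (9)
  0101  (5)
  0101  (5)
  ----
  1001  (9)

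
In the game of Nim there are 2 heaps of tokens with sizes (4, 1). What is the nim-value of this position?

Compute the nim-sum pairwise:
4 ⊕ 1 = 5

5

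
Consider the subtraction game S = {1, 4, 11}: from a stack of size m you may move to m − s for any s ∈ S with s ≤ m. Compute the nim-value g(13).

1

Build the Grundy sequence with g(k) = mex{g(k−s) : s ∈ {1, 4, 11}, s ≤ k}:
g(0) = mex{} = 0
g(1) = mex{0} = 1
g(2) = mex{1} = 0
g(3) = mex{0} = 1
g(4) = mex{0,1} = 2
g(5) = mex{1,2} = 0
g(6) = mex{0} = 1
g(7) = mex{1} = 0
g(8) = mex{0,2} = 1
g(9) = mex{0,1} = 2
g(10) = mex{1,2} = 0
g(11) = mex{0} = 1
g(12) = mex{1} = 0
g(13) = mex{0,2} = 1
So g(13) = 1.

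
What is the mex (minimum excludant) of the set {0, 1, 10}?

The values 0, 1 are all present; 2 is the first non-negative integer missing from the set.

2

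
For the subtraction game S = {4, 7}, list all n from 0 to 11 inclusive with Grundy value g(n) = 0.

Compute g(0), g(1), … for moves {4, 7}:
g(0) = mex{} = 0
g(1) = mex{} = 0
g(2) = mex{} = 0
g(3) = mex{} = 0
g(4) = mex{0} = 1
g(5) = mex{0} = 1
g(6) = mex{0} = 1
g(7) = mex{0} = 1
g(8) = mex{0,1} = 2
g(9) = mex{0,1} = 2
g(10) = mex{0,1} = 2
g(11) = mex{1} = 0
The P-positions (g = 0) in 0..11 are 0, 1, 2, 3, 11.

0, 1, 2, 3, 11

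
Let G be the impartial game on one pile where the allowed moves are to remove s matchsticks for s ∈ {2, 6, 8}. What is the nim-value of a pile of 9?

2

Compute g(0), g(1), … for moves {2, 6, 8}:
g(0) = mex{} = 0
g(1) = mex{} = 0
g(2) = mex{0} = 1
g(3) = mex{0} = 1
g(4) = mex{1} = 0
g(5) = mex{1} = 0
g(6) = mex{0} = 1
g(7) = mex{0} = 1
g(8) = mex{0,1} = 2
g(9) = mex{0,1} = 2
So g(9) = 2.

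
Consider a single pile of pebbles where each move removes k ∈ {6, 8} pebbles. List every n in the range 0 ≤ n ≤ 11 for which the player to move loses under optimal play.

Build the Grundy sequence with g(k) = mex{g(k−s) : s ∈ {6, 8}, s ≤ k}:
k:     0  1  2  3  4  5  6  7  8  9 10 11
g(k):  0  0  0  0  0  0  1  1  1  1  1  1
The P-positions (g = 0) in 0..11 are 0, 1, 2, 3, 4, 5.

0, 1, 2, 3, 4, 5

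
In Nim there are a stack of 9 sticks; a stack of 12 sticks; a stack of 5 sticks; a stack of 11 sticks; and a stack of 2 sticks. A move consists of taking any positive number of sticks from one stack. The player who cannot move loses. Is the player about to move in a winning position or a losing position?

Winning position

Compute the nim-sum pairwise:
9 ^ 12 = 5
5 ^ 5 = 0
0 ^ 11 = 11
11 ^ 2 = 9
The nim-sum is 9 ≠ 0, so this is an N-position: the player to move can win.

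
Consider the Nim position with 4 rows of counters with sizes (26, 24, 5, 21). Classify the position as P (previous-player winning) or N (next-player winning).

N-position

Compute the nim-sum pairwise:
26 XOR 24 = 2
2 XOR 5 = 7
7 XOR 21 = 18
The nim-sum is 18 ≠ 0, so this is an N-position: the player to move can win.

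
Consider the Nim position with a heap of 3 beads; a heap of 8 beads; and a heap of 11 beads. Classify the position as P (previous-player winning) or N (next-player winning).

P-position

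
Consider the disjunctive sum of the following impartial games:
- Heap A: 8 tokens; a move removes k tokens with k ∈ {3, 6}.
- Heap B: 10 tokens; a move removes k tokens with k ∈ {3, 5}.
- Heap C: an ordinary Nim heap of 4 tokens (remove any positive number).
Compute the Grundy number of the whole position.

Grundy values for heap A (subtraction set {3, 6}):
k:     0  1  2  3  4  5  6  7  8
g(k):  0  0  0  1  1  1  2  2  2
So g(8) = 2.
Build the Grundy sequence for heap B with g(k) = mex{g(k−s) : s ∈ {3, 5}, s ≤ k}:
k:     0  1  2  3  4  5  6  7  8  9 10
g(k):  0  0  0  1  1  1  2  2  0  0  0
So g(10) = 0.
Heap C is a plain Nim heap of size 4, so its Grundy value is 4.
The value of a disjunctive sum is the nim-sum of the parts.
Combined value = 2 XOR 0 XOR 4 = 6.

6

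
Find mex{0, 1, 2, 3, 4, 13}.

5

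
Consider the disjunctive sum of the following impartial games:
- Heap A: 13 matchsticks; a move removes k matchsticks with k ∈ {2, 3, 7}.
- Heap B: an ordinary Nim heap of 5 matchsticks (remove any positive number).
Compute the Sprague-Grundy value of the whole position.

Grundy values for heap A (subtraction set {2, 3, 7}):
k:     0  1  2  3  4  5  6  7  8  9 10 11 12 13
g(k):  0  0  1  1  2  0  0  1  1  2  0  0  1  1
So g(13) = 1.
Heap B is a plain Nim heap of size 5, so its Grundy value is 5.
By the Sprague-Grundy theorem, the Grundy value of a sum of independent games is the XOR of the component values.
Combined value = 1 ⊕ 5 = 4.

4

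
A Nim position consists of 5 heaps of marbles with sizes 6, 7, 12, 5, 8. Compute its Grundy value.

0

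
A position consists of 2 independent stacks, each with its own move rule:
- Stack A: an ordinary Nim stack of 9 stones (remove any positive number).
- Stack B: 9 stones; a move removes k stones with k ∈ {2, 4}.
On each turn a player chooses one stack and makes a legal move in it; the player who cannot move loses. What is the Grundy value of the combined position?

Stack A is a plain Nim stack of size 9, so its Grundy value is 9.
Grundy values for stack B (subtraction set {2, 4}):
g(0) = mex{} = 0
g(1) = mex{} = 0
g(2) = mex{0} = 1
g(3) = mex{0} = 1
g(4) = mex{0,1} = 2
g(5) = mex{0,1} = 2
g(6) = mex{1,2} = 0
g(7) = mex{1,2} = 0
g(8) = mex{0,2} = 1
g(9) = mex{0,2} = 1
So g(9) = 1.
By the Sprague-Grundy theorem, the Grundy value of a sum of independent games is the XOR of the component values.
Combined value = 9 XOR 1 = 8.

8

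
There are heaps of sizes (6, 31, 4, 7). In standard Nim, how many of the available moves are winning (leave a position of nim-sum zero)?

1

Compute the nim-sum pairwise:
6 XOR 31 = 25
25 XOR 4 = 29
29 XOR 7 = 26
The overall nim-sum is X = 26. A heap of size p has a winning move iff p XOR X < p (reduce it to p XOR X).
  6: 6 XOR 26 = 28 ≥ 6 — no move.
  31: 31 XOR 26 = 5 < 31 — winning move (to 5).
  4: 4 XOR 26 = 30 ≥ 4 — no move.
  7: 7 XOR 26 = 29 ≥ 7 — no move.
That gives 1 winning move.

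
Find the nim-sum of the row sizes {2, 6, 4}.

Compute the nim-sum pairwise:
2 XOR 6 = 4
4 XOR 4 = 0

0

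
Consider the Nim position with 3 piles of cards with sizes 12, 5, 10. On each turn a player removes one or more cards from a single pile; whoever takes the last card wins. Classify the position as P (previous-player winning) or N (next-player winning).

N-position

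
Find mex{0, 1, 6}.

2

The values 0, 1 are all present; 2 is the first non-negative integer missing from the set.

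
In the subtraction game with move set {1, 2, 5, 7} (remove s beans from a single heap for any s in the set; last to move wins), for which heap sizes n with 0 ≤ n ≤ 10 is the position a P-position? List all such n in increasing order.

Compute g(0), g(1), … for moves {1, 2, 5, 7}:
k:     0  1  2  3  4  5  6  7  8  9 10
g(k):  0  1  2  0  1  2  0  1  2  0  1
The P-positions (g = 0) in 0..10 are 0, 3, 6, 9.

0, 3, 6, 9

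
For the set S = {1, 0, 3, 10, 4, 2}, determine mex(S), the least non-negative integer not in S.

The values 0, 1, 2, 3, 4 are all present; 5 is the first non-negative integer missing from the set.

5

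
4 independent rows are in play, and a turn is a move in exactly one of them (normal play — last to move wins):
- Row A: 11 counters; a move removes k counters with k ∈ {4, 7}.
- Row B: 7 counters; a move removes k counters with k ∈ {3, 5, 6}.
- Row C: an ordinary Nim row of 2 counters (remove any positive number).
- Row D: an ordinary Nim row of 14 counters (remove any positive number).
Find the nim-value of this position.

14

For row A, compute g(0), g(1), … with moves {4, 7}:
g(0) = mex{} = 0
g(1) = mex{} = 0
g(2) = mex{} = 0
g(3) = mex{} = 0
g(4) = mex{0} = 1
g(5) = mex{0} = 1
g(6) = mex{0} = 1
g(7) = mex{0} = 1
g(8) = mex{0,1} = 2
g(9) = mex{0,1} = 2
g(10) = mex{0,1} = 2
g(11) = mex{1} = 0
So g(11) = 0.
For row B, compute g(0), g(1), … with moves {3, 5, 6}:
k:     0  1  2  3  4  5  6  7
g(k):  0  0  0  1  1  1  2  2
So g(7) = 2.
Row C is a plain Nim row of size 2, so its Grundy value is 2.
Row D is a plain Nim row of size 14, so its Grundy value is 14.
By the Sprague-Grundy theorem, the Grundy value of a sum of independent games is the XOR of the component values.
Combined value = 0 XOR 2 XOR 2 XOR 14 = 14.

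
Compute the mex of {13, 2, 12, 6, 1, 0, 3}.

4

The values 0, 1, 2, 3 are all present; 4 is the first non-negative integer missing from the set.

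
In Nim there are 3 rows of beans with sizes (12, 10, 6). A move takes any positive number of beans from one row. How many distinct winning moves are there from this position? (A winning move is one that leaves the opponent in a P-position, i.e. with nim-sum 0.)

0

In binary:
  1100  (12)
  1010  (10)
  0110  (6)
  ----
  0000  (0)
The nim-sum is already 0, so every move leaves a nonzero nim-sum — there are no winning moves.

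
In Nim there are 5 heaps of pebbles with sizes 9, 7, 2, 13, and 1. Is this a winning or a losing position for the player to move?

Losing position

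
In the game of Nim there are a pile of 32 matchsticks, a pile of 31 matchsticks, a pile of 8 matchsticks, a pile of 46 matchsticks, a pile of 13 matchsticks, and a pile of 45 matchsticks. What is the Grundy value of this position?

57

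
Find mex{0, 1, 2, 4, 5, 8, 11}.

The values 0, 1, 2 are all present; 3 is the first non-negative integer missing from the set.

3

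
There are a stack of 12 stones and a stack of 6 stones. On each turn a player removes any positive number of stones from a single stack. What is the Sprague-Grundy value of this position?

Compute the nim-sum pairwise:
12 XOR 6 = 10

10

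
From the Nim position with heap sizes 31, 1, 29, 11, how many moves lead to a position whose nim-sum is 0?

3

Write each in binary and XOR column by column:
  11111  (31)
  00001  (1)
  11101  (29)
  01011  (11)
  -----
  01000  (8)
The overall nim-sum is X = 8. A heap of size p has a winning move iff p XOR X < p (reduce it to p XOR X).
  31: 31 XOR 8 = 23 < 31 — winning move (to 23).
  1: 1 XOR 8 = 9 ≥ 1 — no move.
  29: 29 XOR 8 = 21 < 29 — winning move (to 21).
  11: 11 XOR 8 = 3 < 11 — winning move (to 3).
That gives 3 winning moves.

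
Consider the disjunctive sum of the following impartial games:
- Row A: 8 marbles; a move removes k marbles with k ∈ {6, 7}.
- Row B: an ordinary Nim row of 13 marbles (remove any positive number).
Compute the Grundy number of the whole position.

For row A, compute g(0), g(1), … with moves {6, 7}:
g(0) = mex{} = 0
g(1) = mex{} = 0
g(2) = mex{} = 0
g(3) = mex{} = 0
g(4) = mex{} = 0
g(5) = mex{} = 0
g(6) = mex{0} = 1
g(7) = mex{0} = 1
g(8) = mex{0} = 1
So g(8) = 1.
Row B is a plain Nim row of size 13, so its Grundy value is 13.
The value of a disjunctive sum is the nim-sum of the parts.
Combined value = 1 XOR 13 = 12.

12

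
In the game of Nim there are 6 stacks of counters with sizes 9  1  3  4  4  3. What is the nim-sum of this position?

Compute the nim-sum pairwise:
9 ^ 1 = 8
8 ^ 3 = 11
11 ^ 4 = 15
15 ^ 4 = 11
11 ^ 3 = 8

8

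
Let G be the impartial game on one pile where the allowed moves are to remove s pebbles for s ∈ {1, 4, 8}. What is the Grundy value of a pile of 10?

Compute g(0), g(1), … for moves {1, 4, 8}:
g(0) = mex{} = 0
g(1) = mex{0} = 1
g(2) = mex{1} = 0
g(3) = mex{0} = 1
g(4) = mex{0,1} = 2
g(5) = mex{1,2} = 0
g(6) = mex{0} = 1
g(7) = mex{1} = 0
g(8) = mex{0,2} = 1
g(9) = mex{0,1} = 2
g(10) = mex{0,1,2} = 3
So g(10) = 3.

3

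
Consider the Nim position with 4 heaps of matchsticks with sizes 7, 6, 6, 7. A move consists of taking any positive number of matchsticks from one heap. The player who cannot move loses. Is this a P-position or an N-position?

P-position

Write each in binary and XOR column by column:
  111  (7)
  110  (6)
  110  (6)
  111  (7)
  ---
  000  (0)
The nim-sum is 0, so this is a P-position: the player to move is in a losing position under optimal play.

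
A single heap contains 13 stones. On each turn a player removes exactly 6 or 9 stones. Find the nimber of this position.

Grundy values for subtraction set {6, 9}:
k:     0  1  2  3  4  5  6  7  8  9 10 11 12 13
g(k):  0  0  0  0  0  0  1  1  1  1  1  1  2  2
So g(13) = 2.

2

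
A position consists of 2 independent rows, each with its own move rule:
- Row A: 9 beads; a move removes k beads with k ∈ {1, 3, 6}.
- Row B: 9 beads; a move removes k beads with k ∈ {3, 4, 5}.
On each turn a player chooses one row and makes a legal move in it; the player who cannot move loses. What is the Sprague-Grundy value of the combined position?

0

Build the Grundy sequence for row A with g(k) = mex{g(k−s) : s ∈ {1, 3, 6}, s ≤ k}:
k:     0  1  2  3  4  5  6  7  8  9
g(k):  0  1  0  1  0  1  2  3  2  0
So g(9) = 0.
Grundy values for row B (subtraction set {3, 4, 5}):
k:     0  1  2  3  4  5  6  7  8  9
g(k):  0  0  0  1  1  1  2  2  0  0
So g(9) = 0.
The value of a disjunctive sum is the nim-sum of the parts.
Combined value = 0 ⊕ 0 = 0.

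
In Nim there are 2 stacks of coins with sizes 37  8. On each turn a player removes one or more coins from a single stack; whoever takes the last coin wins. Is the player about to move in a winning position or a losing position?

Winning position

Compute the nim-sum pairwise:
37 XOR 8 = 45
The nim-sum is 45 ≠ 0, so this is an N-position: the player to move can win.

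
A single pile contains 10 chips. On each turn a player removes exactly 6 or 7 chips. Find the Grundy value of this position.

1

Grundy values for subtraction set {6, 7}:
k:     0  1  2  3  4  5  6  7  8  9 10
g(k):  0  0  0  0  0  0  1  1  1  1  1
So g(10) = 1.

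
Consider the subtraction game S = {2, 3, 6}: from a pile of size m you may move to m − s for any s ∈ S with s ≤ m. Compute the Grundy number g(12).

1

Compute g(0), g(1), … for moves {2, 3, 6}:
k:     0  1  2  3  4  5  6  7  8  9 10 11 12
g(k):  0  0  1  1  2  0  3  1  2  0  0  1  1
So g(12) = 1.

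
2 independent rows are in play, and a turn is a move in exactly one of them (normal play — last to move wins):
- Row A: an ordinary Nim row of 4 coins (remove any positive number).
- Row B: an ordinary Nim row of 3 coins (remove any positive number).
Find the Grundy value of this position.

7

Row A is a plain Nim row of size 4, so its Grundy value is 4.
Row B is a plain Nim row of size 3, so its Grundy value is 3.
The value of a disjunctive sum is the nim-sum of the parts.
Combined value = 4 XOR 3 = 7.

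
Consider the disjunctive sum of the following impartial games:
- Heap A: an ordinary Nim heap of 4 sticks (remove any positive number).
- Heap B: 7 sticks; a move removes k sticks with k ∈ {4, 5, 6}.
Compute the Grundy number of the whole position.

Heap A is a plain Nim heap of size 4, so its Grundy value is 4.
Grundy values for heap B (subtraction set {4, 5, 6}):
k:     0  1  2  3  4  5  6  7
g(k):  0  0  0  0  1  1  1  1
So g(7) = 1.
By the Sprague-Grundy theorem, the Grundy value of a sum of independent games is the XOR of the component values.
Combined value = 4 XOR 1 = 5.

5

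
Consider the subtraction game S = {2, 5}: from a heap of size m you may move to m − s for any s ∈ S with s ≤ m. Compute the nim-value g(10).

Compute g(0), g(1), … for moves {2, 5}:
k:     0  1  2  3  4  5  6  7  8  9 10
g(k):  0  0  1  1  0  2  1  0  0  1  1
So g(10) = 1.

1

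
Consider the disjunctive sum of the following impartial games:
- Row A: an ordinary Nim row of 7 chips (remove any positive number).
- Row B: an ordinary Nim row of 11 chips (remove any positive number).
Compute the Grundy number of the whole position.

Row A is a plain Nim row of size 7, so its Grundy value is 7.
Row B is a plain Nim row of size 11, so its Grundy value is 11.
The value of a disjunctive sum is the nim-sum of the parts.
Combined value = 7 XOR 11 = 12.

12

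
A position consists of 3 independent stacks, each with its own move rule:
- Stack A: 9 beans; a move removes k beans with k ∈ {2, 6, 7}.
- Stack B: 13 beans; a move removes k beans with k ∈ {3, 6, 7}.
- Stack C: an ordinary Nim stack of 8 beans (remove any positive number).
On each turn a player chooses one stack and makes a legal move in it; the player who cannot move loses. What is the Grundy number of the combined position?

9

Grundy values for stack A (subtraction set {2, 6, 7}):
g(0) = mex{} = 0
g(1) = mex{} = 0
g(2) = mex{0} = 1
g(3) = mex{0} = 1
g(4) = mex{1} = 0
g(5) = mex{1} = 0
g(6) = mex{0} = 1
g(7) = mex{0} = 1
g(8) = mex{0,1} = 2
g(9) = mex{1} = 0
So g(9) = 0.
For stack B, compute g(0), g(1), … with moves {3, 6, 7}:
g(0) = mex{} = 0
g(1) = mex{} = 0
g(2) = mex{} = 0
g(3) = mex{0} = 1
g(4) = mex{0} = 1
g(5) = mex{0} = 1
g(6) = mex{0,1} = 2
g(7) = mex{0,1} = 2
g(8) = mex{0,1} = 2
g(9) = mex{0,1,2} = 3
g(10) = mex{1,2} = 0
g(11) = mex{1,2} = 0
g(12) = mex{1,2,3} = 0
g(13) = mex{0,2} = 1
So g(13) = 1.
Stack C is a plain Nim stack of size 8, so its Grundy value is 8.
The value of a disjunctive sum is the nim-sum of the parts.
Combined value = 0 XOR 1 XOR 8 = 9.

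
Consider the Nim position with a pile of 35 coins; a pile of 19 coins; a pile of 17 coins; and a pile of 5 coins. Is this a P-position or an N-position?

Compute the nim-sum pairwise:
35 ^ 19 = 48
48 ^ 17 = 33
33 ^ 5 = 36
The nim-sum is 36 ≠ 0, so this is an N-position: the player to move can win.

N-position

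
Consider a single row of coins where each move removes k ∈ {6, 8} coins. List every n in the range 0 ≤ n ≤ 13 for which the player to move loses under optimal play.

Grundy values for subtraction set {6, 8}:
g(0) = mex{} = 0
g(1) = mex{} = 0
g(2) = mex{} = 0
g(3) = mex{} = 0
g(4) = mex{} = 0
g(5) = mex{} = 0
g(6) = mex{0} = 1
g(7) = mex{0} = 1
g(8) = mex{0} = 1
g(9) = mex{0} = 1
g(10) = mex{0} = 1
g(11) = mex{0} = 1
g(12) = mex{0,1} = 2
g(13) = mex{0,1} = 2
The P-positions (g = 0) in 0..13 are 0, 1, 2, 3, 4, 5.

0, 1, 2, 3, 4, 5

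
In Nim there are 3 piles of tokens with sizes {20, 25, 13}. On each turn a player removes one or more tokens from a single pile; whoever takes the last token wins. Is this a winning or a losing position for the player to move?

Compute the nim-sum pairwise:
20 ^ 25 = 13
13 ^ 13 = 0
The nim-sum is 0, so this is a P-position: the player to move is in a losing position under optimal play.

Losing position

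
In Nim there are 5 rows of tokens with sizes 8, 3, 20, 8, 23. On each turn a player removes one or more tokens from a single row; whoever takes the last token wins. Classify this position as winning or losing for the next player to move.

Losing position

Nim-sum: 8 ⊕ 3 ⊕ 20 ⊕ 8 ⊕ 23 = 0.
The nim-sum is 0, so this is a P-position: the player to move is in a losing position under optimal play.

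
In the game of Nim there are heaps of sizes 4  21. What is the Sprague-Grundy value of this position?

17

Nim-sum: 4 ⊕ 21 = 17.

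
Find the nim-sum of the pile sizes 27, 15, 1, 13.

24

Nim-sum: 27 ⊕ 15 ⊕ 1 ⊕ 13 = 24.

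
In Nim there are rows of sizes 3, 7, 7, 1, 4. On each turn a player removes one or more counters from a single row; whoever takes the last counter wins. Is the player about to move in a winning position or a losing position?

Winning position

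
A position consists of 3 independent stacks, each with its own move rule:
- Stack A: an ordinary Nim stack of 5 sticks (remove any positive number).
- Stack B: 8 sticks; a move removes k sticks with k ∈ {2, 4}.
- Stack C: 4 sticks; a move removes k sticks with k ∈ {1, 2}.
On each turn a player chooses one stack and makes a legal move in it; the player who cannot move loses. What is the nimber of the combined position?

5

Stack A is a plain Nim stack of size 5, so its Grundy value is 5.
Grundy values for stack B (subtraction set {2, 4}):
g(0) = mex{} = 0
g(1) = mex{} = 0
g(2) = mex{0} = 1
g(3) = mex{0} = 1
g(4) = mex{0,1} = 2
g(5) = mex{0,1} = 2
g(6) = mex{1,2} = 0
g(7) = mex{1,2} = 0
g(8) = mex{0,2} = 1
So g(8) = 1.
Grundy values for stack C (subtraction set {1, 2}):
g(0) = mex{} = 0
g(1) = mex{0} = 1
g(2) = mex{0,1} = 2
g(3) = mex{1,2} = 0
g(4) = mex{0,2} = 1
So g(4) = 1.
By the Sprague-Grundy theorem, the Grundy value of a sum of independent games is the XOR of the component values.
Combined value = 5 ⊕ 1 ⊕ 1 = 5.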